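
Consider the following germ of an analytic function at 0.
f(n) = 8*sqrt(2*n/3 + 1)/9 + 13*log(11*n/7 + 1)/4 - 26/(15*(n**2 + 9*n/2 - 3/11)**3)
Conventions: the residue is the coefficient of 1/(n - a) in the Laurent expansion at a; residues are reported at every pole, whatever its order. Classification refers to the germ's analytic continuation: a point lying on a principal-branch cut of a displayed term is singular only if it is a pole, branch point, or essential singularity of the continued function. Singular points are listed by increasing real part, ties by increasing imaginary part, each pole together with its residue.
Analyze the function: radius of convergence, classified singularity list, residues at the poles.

Radius of convergence at 0: -9/4 + (1/44)*sqrt(10329).
At -9/4 - (1/44)*sqrt(10329): a pole of order 3; residue (201344/4139680095)*sqrt(10329).
At -3/2: an algebraic (square-root) branch point.
At -7/11: a logarithmic branch point.
At -9/4 + (1/44)*sqrt(10329): a pole of order 3; residue -(201344/4139680095)*sqrt(10329).

Denominator factor (n**2 + 9*n/2 - 3/11)^3: discriminant 939/44, real irrational roots -9/4 + (1/44)*sqrt(10329) and -9/4 - (1/44)*sqrt(10329); poles of order 3, moduli -9/4 + (1/44)*sqrt(10329) and 9/4 + (1/44)*sqrt(10329).
Branch term (13/4)*log(1 - n/(-7/11)): its argument vanishes at n = -7/11, a logarithmic branch point, modulus 7/11.
Branch term (8/9)*sqrt(1 - n/(-3/2)): its argument vanishes at n = -3/2, a square-root branch point, modulus 3/2.
The radius of convergence is the smallest modulus among the singular points: -9/4 + (1/44)*sqrt(10329).
The branch terms are analytic at -9/4 - (1/44)*sqrt(10329) and contribute nothing to the residue; only the rational part matters.
The factor n**2 + 9*n/2 - 3/11 splits as (n - a)(n - a') with a = -9/4 - (1/44)*sqrt(10329), a' = -9/4 + (1/44)*sqrt(10329). At the order-3 pole a set g(n) = (n - a)^3*(rational part) = [-26/15] / (n - a')^3.
Order-3 pole: residue = g''(a)/2; g''(-9/4 - (1/44)*sqrt(10329)) = (402688/4139680095)*sqrt(10329), so the residue is (201344/4139680095)*sqrt(10329).
The branch terms are analytic at -9/4 + (1/44)*sqrt(10329) and contribute nothing to the residue; only the rational part matters.
The factor n**2 + 9*n/2 - 3/11 splits as (n - a)(n - a') with a = -9/4 + (1/44)*sqrt(10329), a' = -9/4 - (1/44)*sqrt(10329). At the order-3 pole a set g(n) = (n - a)^3*(rational part) = [-26/15] / (n - a')^3.
Order-3 pole: residue = g''(a)/2; g''(-9/4 + (1/44)*sqrt(10329)) = -(402688/4139680095)*sqrt(10329), so the residue is -(201344/4139680095)*sqrt(10329).
List the singular points by increasing real part (a conjugate pair: the negative imaginary part first).


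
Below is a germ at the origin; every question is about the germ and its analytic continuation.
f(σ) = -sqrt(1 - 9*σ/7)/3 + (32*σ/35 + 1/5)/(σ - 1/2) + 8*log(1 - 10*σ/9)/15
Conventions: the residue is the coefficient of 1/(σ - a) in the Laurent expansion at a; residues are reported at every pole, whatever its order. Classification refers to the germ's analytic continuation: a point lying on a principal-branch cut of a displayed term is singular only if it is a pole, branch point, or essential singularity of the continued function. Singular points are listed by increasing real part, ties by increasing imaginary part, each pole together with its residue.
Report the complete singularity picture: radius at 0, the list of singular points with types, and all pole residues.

Radius of convergence at 0: 1/2.
At 1/2: a pole of order 1; residue 23/35.
At 7/9: an algebraic (square-root) branch point.
At 9/10: a logarithmic branch point.

Denominator factor (σ - 1/2): pole of order 1 at 1/2, modulus 1/2.
Branch term (8/15)*log(1 - σ/(9/10)): its argument vanishes at σ = 9/10, a logarithmic branch point, modulus 9/10.
Branch term (-1/3)*sqrt(1 - σ/(7/9)): its argument vanishes at σ = 7/9, a square-root branch point, modulus 7/9.
The radius of convergence is the smallest modulus among the singular points: 1/2.
The branch terms are analytic at 1/2 and contribute nothing to the residue; only the rational part matters.
At the order-1 pole 1/2 set g(σ) = (σ - (1/2))*(rational part) = 32*σ/35 + 1/5.
Simple pole: residue = g(a) at a = 1/2, which is 23/35.
List the singular points by increasing real part (a conjugate pair: the negative imaginary part first).


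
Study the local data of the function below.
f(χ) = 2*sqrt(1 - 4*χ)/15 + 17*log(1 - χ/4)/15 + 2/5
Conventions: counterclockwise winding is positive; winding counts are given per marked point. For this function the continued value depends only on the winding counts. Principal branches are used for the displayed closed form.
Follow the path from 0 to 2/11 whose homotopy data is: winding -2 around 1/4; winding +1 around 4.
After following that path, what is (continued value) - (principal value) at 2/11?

Continued minus principal equals (34/15)*pi*i.

The rational part is single-valued and drops out of the difference; each branch term changes only by its own monodromy.
(2/15)*sqrt(1 - χ/(1/4)): winding -2 is even, the square root returns to the same sheet, contribution 0.
(17/15)*log(1 - χ/(4)): each positive loop around 4 adds 2*pi*i to the log, so winding +1 contributes (17/15)*(1)*2*pi*i = (34/15)*pi*i.
Summing the contributions at χ = 2/11 gives (34/15)*pi*i.


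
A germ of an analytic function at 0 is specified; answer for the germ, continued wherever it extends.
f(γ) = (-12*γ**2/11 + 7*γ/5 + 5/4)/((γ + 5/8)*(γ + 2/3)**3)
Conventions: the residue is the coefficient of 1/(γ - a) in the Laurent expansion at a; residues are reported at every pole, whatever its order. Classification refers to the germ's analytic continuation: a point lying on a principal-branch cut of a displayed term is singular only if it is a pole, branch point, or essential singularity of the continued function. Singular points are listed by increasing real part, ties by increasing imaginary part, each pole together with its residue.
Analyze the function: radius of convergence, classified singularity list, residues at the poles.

Radius of convergence at 0: 5/8.
At -2/3: a pole of order 3; residue 7776/11.
At -5/8: a pole of order 1; residue -7776/11.

Denominator factor (γ + 2/3)^3: pole of order 3 at -2/3, modulus 2/3.
Denominator factor (γ + 5/8): pole of order 1 at -5/8, modulus 5/8.
The radius of convergence is the smallest modulus among the singular points: 5/8.
At the order-3 pole -2/3 set g(γ) = (γ - (-2/3))^3*f(γ) = (-12*γ**2/11 + 7*γ/5 + 5/4)/(γ + 5/8).
Order-3 pole: residue = g''(a)/2; g''(-2/3) = 15552/11, so the residue is 7776/11.
At the order-1 pole -5/8 set g(γ) = (γ - (-5/8))*f(γ) = (-12*γ**2/11 + 7*γ/5 + 5/4)/(γ + 2/3)**3.
Simple pole: residue = g(a) at a = -5/8, which is -7776/11.
List the singular points by increasing real part (a conjugate pair: the negative imaginary part first).


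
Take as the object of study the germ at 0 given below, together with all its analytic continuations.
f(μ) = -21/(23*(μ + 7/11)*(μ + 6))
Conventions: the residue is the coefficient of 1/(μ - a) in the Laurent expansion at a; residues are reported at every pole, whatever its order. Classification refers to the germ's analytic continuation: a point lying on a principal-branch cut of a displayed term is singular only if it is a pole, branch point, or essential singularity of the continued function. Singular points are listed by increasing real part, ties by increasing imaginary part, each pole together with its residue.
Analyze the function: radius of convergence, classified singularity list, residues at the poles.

Denominator factor (μ + 7/11): pole of order 1 at -7/11, modulus 7/11.
Denominator factor (μ + 6): pole of order 1 at -6, modulus 6.
The radius of convergence is the smallest modulus among the singular points: 7/11.
At the order-1 pole -6 set g(μ) = (μ - (-6))*f(μ) = -21/(23*(μ + 7/11)).
Simple pole: residue = g(a) at a = -6, which is 231/1357.
At the order-1 pole -7/11 set g(μ) = (μ - (-7/11))*f(μ) = -21/(23*(μ + 6)).
Simple pole: residue = g(a) at a = -7/11, which is -231/1357.
List the singular points by increasing real part (a conjugate pair: the negative imaginary part first).

Radius of convergence at 0: 7/11.
At -6: a pole of order 1; residue 231/1357.
At -7/11: a pole of order 1; residue -231/1357.


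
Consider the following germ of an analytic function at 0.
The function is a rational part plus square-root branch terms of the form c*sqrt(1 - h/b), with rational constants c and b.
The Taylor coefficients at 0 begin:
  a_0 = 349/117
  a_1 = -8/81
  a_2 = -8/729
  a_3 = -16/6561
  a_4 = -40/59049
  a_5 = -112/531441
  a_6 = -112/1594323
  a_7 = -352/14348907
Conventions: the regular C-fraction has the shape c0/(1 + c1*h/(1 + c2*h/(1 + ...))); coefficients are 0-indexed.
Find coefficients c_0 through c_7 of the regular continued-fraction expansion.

Taylor coefficients (read off): a_0 = 349/117, a_1 = -8/81, a_2 = -8/729, a_3 = -16/6561, a_4 = -40/59049, a_5 = -112/531441, a_6 = -112/1594323, a_7 = -352/14348907.
c0 = a_0 = 349/117. Peel one level at a time: if S = 1 + c*h/S' with S'(0) = 1, then c is the h-coefficient of S and S' = c*h/(S - 1).
S_1 = c0/f = 1 + (104/3141)*h + (15704/3288627)*h^2 + ...; c1 = 104/3141.
S_2 = c1*h/(S_1 - 1) = 1 + (-151/1047)*h + (-1/81)*h^2 + ...; c2 = -151/1047.
S_3 = c2*h/(S_2 - 1) = 1 + (-349/4077)*h + (-194393/16621929)*h^2 + ...; c3 = -349/4077.
S_4 = c3*h/(S_3 - 1) = 1 + (-557/4077)*h + (-1/81)*h^2 + ...; c4 = -557/4077.
S_5 = c4*h/(S_4 - 1) = 1 + (-151/1671)*h + (-99811/8376723)*h^2 + ...; c5 = -151/1671.
S_6 = c5*h/(S_5 - 1) = 1 + (-661/5013)*h + (-1/81)*h^2 + ...; c6 = -661/5013.
S_7 = c6*h/(S_6 - 1) = 1 + (-557/5949)*h + ...; c7 = -557/5949.

The regular C-fraction coefficients are [349/117, 104/3141, -151/1047, -349/4077, -557/4077, -151/1671, -661/5013, -557/5949].


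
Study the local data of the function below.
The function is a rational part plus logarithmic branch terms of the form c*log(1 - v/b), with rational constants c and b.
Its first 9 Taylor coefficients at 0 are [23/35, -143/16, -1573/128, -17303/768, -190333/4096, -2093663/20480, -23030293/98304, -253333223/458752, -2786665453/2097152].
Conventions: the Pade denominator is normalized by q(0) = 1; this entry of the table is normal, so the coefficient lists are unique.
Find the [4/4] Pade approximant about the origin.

The Pade approximant has numerator coefficients [23/35, -7029/560, 1356531/31360, -8607577/188160, 174623207/15052800]; denominator coefficients [1, -11/2, 1089/112, -1331/224, 14641/17920].

Taylor coefficients needed (read off): a_0 = 23/35, a_1 = -143/16, a_2 = -1573/128, a_3 = -17303/768, a_4 = -190333/4096, a_5 = -2093663/20480, a_6 = -23030293/98304, a_7 = -253333223/458752, a_8 = -2786665453/2097152.
Write the denominator as Q(v) = 1 + q1*v + q2*v^2 + q3*v^3 + q4*v^4. Requiring Q*f - P = O(v^9) with deg P <= 4 kills the coefficients of v^5..v^8 in Q*f:
  v^5: a_5 + q1*a_4 + q2*a_3 + q3*a_2 + q4*a_1 = 0, i.e. -2093663/20480 + (-190333/4096)*q1 + (-17303/768)*q2 + (-1573/128)*q3 + (-143/16)*q4 = 0.
  v^6: a_6 + q1*a_5 + q2*a_4 + q3*a_3 + q4*a_2 = 0, i.e. -23030293/98304 + (-2093663/20480)*q1 + (-190333/4096)*q2 + (-17303/768)*q3 + (-1573/128)*q4 = 0.
  v^7: a_7 + q1*a_6 + q2*a_5 + q3*a_4 + q4*a_3 = 0, i.e. -253333223/458752 + (-23030293/98304)*q1 + (-2093663/20480)*q2 + (-190333/4096)*q3 + (-17303/768)*q4 = 0.
  v^8: a_8 + q1*a_7 + q2*a_6 + q3*a_5 + q4*a_4 = 0, i.e. -2786665453/2097152 + (-253333223/458752)*q1 + (-23030293/98304)*q2 + (-2093663/20480)*q3 + (-190333/4096)*q4 = 0.
Solving this linear system: q1 = -11/2, q2 = 1089/112, q3 = -1331/224, q4 = 14641/17920.
The numerator is Q*f truncated at degree 4: P0 = a_0 = 23/35; P1 = a_1 + q1*a_0 = -7029/560; P2 = a_2 + q1*a_1 + q2*a_0 = 1356531/31360; P3 = a_3 + q1*a_2 + q2*a_1 + q3*a_0 = -8607577/188160; P4 = a_4 + q1*a_3 + q2*a_2 + q3*a_1 + q4*a_0 = 174623207/15052800.


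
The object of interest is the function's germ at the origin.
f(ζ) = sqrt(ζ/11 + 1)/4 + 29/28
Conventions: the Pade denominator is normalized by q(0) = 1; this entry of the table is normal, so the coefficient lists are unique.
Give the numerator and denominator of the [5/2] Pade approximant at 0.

The Pade approximant has numerator coefficients [9/7, 697/4312, 137/27104, 5/298144, -5/52473344, 1/1154413568]; denominator coefficients [1, 9/77, 3/968].

Taylor coefficients needed (expand at 0): a_0 = 9/7, a_1 = 1/88, a_2 = -1/3872, a_3 = 1/85184, a_4 = -5/7496192, a_5 = 7/164916224, a_6 = -21/7256313856, a_7 = 3/14512627712.
Write the denominator as Q(ζ) = 1 + q1*ζ + q2*ζ^2. Requiring Q*f - P = O(ζ^8) with deg P <= 5 kills the coefficients of ζ^6..ζ^7 in Q*f:
  ζ^6: a_6 + q1*a_5 + q2*a_4 = 0, i.e. -21/7256313856 + (7/164916224)*q1 + (-5/7496192)*q2 = 0.
  ζ^7: a_7 + q1*a_6 + q2*a_5 = 0, i.e. 3/14512627712 + (-21/7256313856)*q1 + (7/164916224)*q2 = 0.
Solving this linear system: q1 = 9/77, q2 = 3/968.
The numerator is Q*f truncated at degree 5: P0 = a_0 = 9/7; P1 = a_1 + q1*a_0 = 697/4312; P2 = a_2 + q1*a_1 + q2*a_0 = 137/27104; P3 = a_3 + q1*a_2 + q2*a_1 = 5/298144; P4 = a_4 + q1*a_3 + q2*a_2 = -5/52473344; P5 = a_5 + q1*a_4 + q2*a_3 = 1/1154413568.


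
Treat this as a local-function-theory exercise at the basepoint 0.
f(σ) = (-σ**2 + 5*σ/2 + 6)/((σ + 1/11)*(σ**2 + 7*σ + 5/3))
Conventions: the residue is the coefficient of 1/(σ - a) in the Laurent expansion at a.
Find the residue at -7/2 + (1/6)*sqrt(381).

The residue is -4939/1508 - (19349/191516)*sqrt(381).


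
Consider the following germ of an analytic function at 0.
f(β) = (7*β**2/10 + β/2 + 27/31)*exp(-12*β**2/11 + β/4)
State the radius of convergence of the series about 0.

The radius of convergence is infinite.

The factor exp(-12*β**2/11 + β/4) is entire and contributes no finite singular point.
The polynomial part has no poles.
No finite singular points: the Taylor series at 0 converges everywhere.


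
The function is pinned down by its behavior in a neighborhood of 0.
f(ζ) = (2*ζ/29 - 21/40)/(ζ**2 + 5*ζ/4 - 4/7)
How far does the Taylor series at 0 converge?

Denominator factor (ζ**2 + 5*ζ/4 - 4/7): discriminant 431/112, real irrational roots -5/8 + (1/56)*sqrt(3017) and -5/8 - (1/56)*sqrt(3017); poles of order 1, moduli -5/8 + (1/56)*sqrt(3017) and 5/8 + (1/56)*sqrt(3017).
The radius of convergence is the smallest modulus among the singular points: -5/8 + (1/56)*sqrt(3017).

The radius of convergence is -5/8 + (1/56)*sqrt(3017).


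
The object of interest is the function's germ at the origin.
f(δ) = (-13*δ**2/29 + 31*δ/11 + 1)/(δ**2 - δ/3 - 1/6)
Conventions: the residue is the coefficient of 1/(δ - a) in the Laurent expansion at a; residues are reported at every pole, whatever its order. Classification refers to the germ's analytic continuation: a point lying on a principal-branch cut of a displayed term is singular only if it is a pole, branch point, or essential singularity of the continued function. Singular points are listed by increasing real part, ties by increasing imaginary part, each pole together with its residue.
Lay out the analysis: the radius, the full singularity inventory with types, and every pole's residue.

Radius of convergence at 0: -1/6 + (1/6)*sqrt(7).
At 1/6 - (1/6)*sqrt(7): a pole of order 1; residue 1277/957 - (7867/13398)*sqrt(7).
At 1/6 + (1/6)*sqrt(7): a pole of order 1; residue 1277/957 + (7867/13398)*sqrt(7).

Denominator factor (δ**2 - δ/3 - 1/6): discriminant 7/9, real irrational roots 1/6 + (1/6)*sqrt(7) and 1/6 - (1/6)*sqrt(7); poles of order 1, moduli 1/6 + (1/6)*sqrt(7) and -1/6 + (1/6)*sqrt(7).
The radius of convergence is the smallest modulus among the singular points: -1/6 + (1/6)*sqrt(7).
The factor δ**2 - δ/3 - 1/6 splits as (δ - a)(δ - a') with a = 1/6 - (1/6)*sqrt(7), a' = 1/6 + (1/6)*sqrt(7). At the order-1 pole a set g(δ) = (δ - a)*f(δ) = [-13*δ**2/29 + 31*δ/11 + 1] / (δ - a').
Simple pole: residue = g(a) at a = 1/6 - (1/6)*sqrt(7), which is 1277/957 - (7867/13398)*sqrt(7).
The factor δ**2 - δ/3 - 1/6 splits as (δ - a)(δ - a') with a = 1/6 + (1/6)*sqrt(7), a' = 1/6 - (1/6)*sqrt(7). At the order-1 pole a set g(δ) = (δ - a)*f(δ) = [-13*δ**2/29 + 31*δ/11 + 1] / (δ - a').
Simple pole: residue = g(a) at a = 1/6 + (1/6)*sqrt(7), which is 1277/957 + (7867/13398)*sqrt(7).
List the singular points by increasing real part (a conjugate pair: the negative imaginary part first).


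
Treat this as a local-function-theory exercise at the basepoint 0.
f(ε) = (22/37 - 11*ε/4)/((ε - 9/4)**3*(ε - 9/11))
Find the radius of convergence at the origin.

The radius of convergence is 9/11.

Denominator factor (ε - 9/11): pole of order 1 at 9/11, modulus 9/11.
Denominator factor (ε - 9/4)^3: pole of order 3 at 9/4, modulus 9/4.
The radius of convergence is the smallest modulus among the singular points: 9/11.


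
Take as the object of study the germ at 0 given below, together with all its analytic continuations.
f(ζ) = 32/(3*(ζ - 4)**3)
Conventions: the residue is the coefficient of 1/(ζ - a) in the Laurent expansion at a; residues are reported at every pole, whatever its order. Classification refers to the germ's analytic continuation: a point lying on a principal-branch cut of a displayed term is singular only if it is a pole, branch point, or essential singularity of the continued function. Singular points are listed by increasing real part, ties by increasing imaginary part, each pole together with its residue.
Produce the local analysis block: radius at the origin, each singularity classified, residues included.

Denominator factor (ζ - 4)^3: pole of order 3 at 4, modulus 4.
The radius of convergence is the smallest modulus among the singular points: 4.
At the order-3 pole 4 set g(ζ) = (ζ - (4))^3*f(ζ) = 32/3.
Order-3 pole: residue = g''(a)/2; g''(4) = 0, so the residue is 0.

Radius of convergence at 0: 4.
At 4: a pole of order 3; residue 0.


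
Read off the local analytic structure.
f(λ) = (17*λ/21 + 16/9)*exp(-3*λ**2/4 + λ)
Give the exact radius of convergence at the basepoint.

The factor exp(-3*λ**2/4 + λ) is entire and contributes no finite singular point.
The polynomial part has no poles.
No finite singular points: the Taylor series at 0 converges everywhere.

The radius of convergence is infinite.


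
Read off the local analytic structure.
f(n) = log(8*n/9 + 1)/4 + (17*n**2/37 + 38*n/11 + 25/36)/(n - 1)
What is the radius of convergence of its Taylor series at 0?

The radius of convergence is 1.

Denominator factor (n - 1): pole of order 1 at 1, modulus 1.
Branch term (1/4)*log(1 - n/(-9/8)): its argument vanishes at n = -9/8, a logarithmic branch point, modulus 9/8.
The radius of convergence is the smallest modulus among the singular points: 1.


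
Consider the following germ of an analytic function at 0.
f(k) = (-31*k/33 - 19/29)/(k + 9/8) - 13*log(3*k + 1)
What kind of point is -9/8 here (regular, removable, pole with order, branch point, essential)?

The denominator factor k + 9/8 vanishes at -9/8 and appears to the power 1; the numerator there equals 1025/2552, nonzero, and no other factor vanishes.
The branch terms are analytic at this point.
Hence a pole whose order is the multiplicity, 1.

The point is a pole of order 1.


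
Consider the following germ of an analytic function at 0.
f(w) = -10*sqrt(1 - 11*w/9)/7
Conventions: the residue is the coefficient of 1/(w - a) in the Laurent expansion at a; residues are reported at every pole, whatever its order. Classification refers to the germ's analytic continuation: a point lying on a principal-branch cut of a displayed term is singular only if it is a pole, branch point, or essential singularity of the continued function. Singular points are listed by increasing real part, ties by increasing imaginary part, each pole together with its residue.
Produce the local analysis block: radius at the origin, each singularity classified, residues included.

Radius of convergence at 0: 9/11.
At 9/11: an algebraic (square-root) branch point.

Branch term (-10/7)*sqrt(1 - w/(9/11)): its argument vanishes at w = 9/11, a square-root branch point, modulus 9/11.
The radius of convergence is the smallest modulus among the singular points: 9/11.


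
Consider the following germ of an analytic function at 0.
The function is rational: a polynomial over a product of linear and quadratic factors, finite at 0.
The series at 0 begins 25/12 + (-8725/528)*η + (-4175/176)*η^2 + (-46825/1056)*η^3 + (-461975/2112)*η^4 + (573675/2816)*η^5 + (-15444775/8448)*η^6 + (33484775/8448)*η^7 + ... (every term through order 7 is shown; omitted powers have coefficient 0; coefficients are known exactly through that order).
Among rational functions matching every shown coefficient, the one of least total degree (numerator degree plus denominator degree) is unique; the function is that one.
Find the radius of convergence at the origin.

The radius of convergence is 2/5.

No rational of total degree below 6 reproduces all 8 coefficients; solving the [2/4] Pade equations on them gives f(η) = (-5*η**2 - 29*η/33 + 4/27)/((η - 2/3)**2*(η + 2/5)**2), whose expansion matches every shown term.
Denominator factor (η + 2/5)^2: pole of order 2 at -2/5, modulus 2/5.
Denominator factor (η - 2/3)^2: pole of order 2 at 2/3, modulus 2/3.
The radius of convergence is the smallest modulus among the singular points: 2/5.


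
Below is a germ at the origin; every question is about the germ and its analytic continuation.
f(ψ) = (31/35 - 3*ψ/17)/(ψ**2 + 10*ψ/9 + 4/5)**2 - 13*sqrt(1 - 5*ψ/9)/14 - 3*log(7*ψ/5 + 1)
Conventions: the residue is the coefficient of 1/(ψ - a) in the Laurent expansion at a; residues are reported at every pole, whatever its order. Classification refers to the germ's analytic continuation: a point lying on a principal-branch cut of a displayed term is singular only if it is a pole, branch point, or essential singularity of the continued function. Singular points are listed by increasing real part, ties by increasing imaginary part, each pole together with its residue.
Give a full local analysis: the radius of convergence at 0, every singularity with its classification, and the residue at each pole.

Radius of convergence at 0: 5/7.
At -5/7: a logarithmic branch point.
At (-5/9) - ((1/45)*sqrt(995))*i: a pole of order 2; residue ((106677/4712519)*sqrt(995))*i.
At (-5/9) + ((1/45)*sqrt(995))*i: a pole of order 2; residue -((106677/4712519)*sqrt(995))*i.
At 9/5: an algebraic (square-root) branch point.


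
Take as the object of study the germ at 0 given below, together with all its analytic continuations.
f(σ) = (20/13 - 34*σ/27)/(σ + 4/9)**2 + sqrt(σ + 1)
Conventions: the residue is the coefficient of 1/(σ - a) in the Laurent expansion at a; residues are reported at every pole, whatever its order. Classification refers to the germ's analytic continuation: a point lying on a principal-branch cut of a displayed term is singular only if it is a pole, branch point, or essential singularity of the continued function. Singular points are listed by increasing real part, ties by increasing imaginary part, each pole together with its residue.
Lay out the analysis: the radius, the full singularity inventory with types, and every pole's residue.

Denominator factor (σ + 4/9)^2: pole of order 2 at -4/9, modulus 4/9.
Branch term (1)*sqrt(1 - σ/(-1)): its argument vanishes at σ = -1, a square-root branch point, modulus 1.
The radius of convergence is the smallest modulus among the singular points: 4/9.
The branch term is analytic at -4/9 and contributes nothing to the residue; only the rational part matters.
At the order-2 pole -4/9 set g(σ) = (σ - (-4/9))^2*(rational part) = 20/13 - 34*σ/27.
Order-2 pole: residue = g'(a); g'(-4/9) = -34/27, so the residue is -34/27.
List the singular points by increasing real part (a conjugate pair: the negative imaginary part first).

Radius of convergence at 0: 4/9.
At -1: an algebraic (square-root) branch point.
At -4/9: a pole of order 2; residue -34/27.


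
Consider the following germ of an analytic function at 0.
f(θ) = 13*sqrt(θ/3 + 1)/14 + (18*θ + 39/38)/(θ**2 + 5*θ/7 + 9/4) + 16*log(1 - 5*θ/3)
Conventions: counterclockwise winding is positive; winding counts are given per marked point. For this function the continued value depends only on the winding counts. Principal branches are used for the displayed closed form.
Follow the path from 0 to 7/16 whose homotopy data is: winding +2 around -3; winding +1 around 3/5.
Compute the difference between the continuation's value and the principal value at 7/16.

The rational part is single-valued and drops out of the difference; each branch term changes only by its own monodromy.
(16)*log(1 - θ/(3/5)): each positive loop around 3/5 adds 2*pi*i to the log, so winding +1 contributes (16)*(1)*2*pi*i = (32)*pi*i.
(13/14)*sqrt(1 - θ/(-3)): winding +2 is even, the square root returns to the same sheet, contribution 0.
Summing the contributions at θ = 7/16 gives (32)*pi*i.

Continued minus principal equals (32)*pi*i.


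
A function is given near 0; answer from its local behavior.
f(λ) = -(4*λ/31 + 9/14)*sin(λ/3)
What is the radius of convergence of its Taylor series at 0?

The factor -sin(λ/3) is entire and contributes no finite singular point.
The polynomial part has no poles.
No finite singular points: the Taylor series at 0 converges everywhere.

The radius of convergence is infinite.


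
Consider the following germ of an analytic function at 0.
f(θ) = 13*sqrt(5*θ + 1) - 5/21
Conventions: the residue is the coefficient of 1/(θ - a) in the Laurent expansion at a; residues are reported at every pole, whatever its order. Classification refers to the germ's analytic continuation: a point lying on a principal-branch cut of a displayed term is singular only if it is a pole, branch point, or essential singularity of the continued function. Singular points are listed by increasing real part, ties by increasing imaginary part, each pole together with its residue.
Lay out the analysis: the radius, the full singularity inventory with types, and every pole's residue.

Branch term (13)*sqrt(1 - θ/(-1/5)): its argument vanishes at θ = -1/5, a square-root branch point, modulus 1/5.
The radius of convergence is the smallest modulus among the singular points: 1/5.

Radius of convergence at 0: 1/5.
At -1/5: an algebraic (square-root) branch point.


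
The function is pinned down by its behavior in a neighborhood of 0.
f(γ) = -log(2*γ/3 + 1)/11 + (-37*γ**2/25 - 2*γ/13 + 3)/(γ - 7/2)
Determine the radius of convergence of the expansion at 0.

The radius of convergence is 3/2.

Denominator factor (γ - 7/2): pole of order 1 at 7/2, modulus 7/2.
Branch term (-1/11)*log(1 - γ/(-3/2)): its argument vanishes at γ = -3/2, a logarithmic branch point, modulus 3/2.
The radius of convergence is the smallest modulus among the singular points: 3/2.


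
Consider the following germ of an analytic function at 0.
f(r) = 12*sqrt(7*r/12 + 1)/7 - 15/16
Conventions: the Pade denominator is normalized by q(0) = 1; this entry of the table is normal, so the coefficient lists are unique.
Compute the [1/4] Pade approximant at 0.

Taylor coefficients needed (expand at 0): a_0 = 87/112, a_1 = 1/2, a_2 = -7/96, a_3 = 49/2304, a_4 = -1715/221184, a_5 = 16807/5308416.
Write the denominator as Q(r) = 1 + q1*r + q2*r^2 + q3*r^3 + q4*r^4. Requiring Q*f - P = O(r^6) with deg P <= 1 kills the coefficients of r^2..r^5 in Q*f:
  r^2: a_2 + q1*a_1 + q2*a_0 = 0, i.e. -7/96 + (1/2)*q1 + (87/112)*q2 = 0.
  r^3: a_3 + q1*a_2 + q2*a_1 + q3*a_0 = 0, i.e. 49/2304 + (-7/96)*q1 + (1/2)*q2 + (87/112)*q3 = 0.
  r^4: a_4 + q1*a_3 + q2*a_2 + q3*a_1 + q4*a_0 = 0, i.e. -1715/221184 + (49/2304)*q1 + (-7/96)*q2 + (1/2)*q3 + (87/112)*q4 = 0.
  r^5: a_5 + q1*a_4 + q2*a_3 + q3*a_2 + q4*a_1 = 0, i.e. 16807/5308416 + (-1715/221184)*q1 + (49/2304)*q2 + (-7/96)*q3 + (1/2)*q4 = 0.
Solving this linear system: q1 = 2653987/14340840, q2 = -271607/10755630, q3 = 806393/129067560, q4 = -7320649/4956194304.
The numerator is Q*f truncated at degree 1: P0 = a_0 = 87/112; P1 = a_1 + q1*a_0 = 49237329/76484480.

The Pade approximant has numerator coefficients [87/112, 49237329/76484480]; denominator coefficients [1, 2653987/14340840, -271607/10755630, 806393/129067560, -7320649/4956194304].


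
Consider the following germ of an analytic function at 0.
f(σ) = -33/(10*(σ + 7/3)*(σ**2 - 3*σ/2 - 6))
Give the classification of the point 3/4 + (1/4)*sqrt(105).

The denominator factor σ**2 - 3*σ/2 - 6 vanishes at 3/4 + (1/4)*sqrt(105) and appears to the power 1; the numerator there equals -33/10, nonzero, and no other factor vanishes.
Hence a pole whose order is the multiplicity, 1.

The point is a pole of order 1.


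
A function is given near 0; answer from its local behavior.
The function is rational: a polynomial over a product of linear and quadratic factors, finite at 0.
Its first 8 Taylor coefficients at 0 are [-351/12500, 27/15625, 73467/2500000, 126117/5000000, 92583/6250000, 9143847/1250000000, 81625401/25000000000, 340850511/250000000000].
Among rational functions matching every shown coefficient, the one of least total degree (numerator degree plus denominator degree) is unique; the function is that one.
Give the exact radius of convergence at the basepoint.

No rational of total degree below 5 reproduces all 8 coefficients; solving the [2/3] Pade equations on them gives f(γ) = (-3*γ**2/4 - γ + 26/25)/(γ - 10/3)**3, whose expansion matches every shown term.
Denominator factor (γ - 10/3)^3: pole of order 3 at 10/3, modulus 10/3.
The radius of convergence is the smallest modulus among the singular points: 10/3.

The radius of convergence is 10/3.


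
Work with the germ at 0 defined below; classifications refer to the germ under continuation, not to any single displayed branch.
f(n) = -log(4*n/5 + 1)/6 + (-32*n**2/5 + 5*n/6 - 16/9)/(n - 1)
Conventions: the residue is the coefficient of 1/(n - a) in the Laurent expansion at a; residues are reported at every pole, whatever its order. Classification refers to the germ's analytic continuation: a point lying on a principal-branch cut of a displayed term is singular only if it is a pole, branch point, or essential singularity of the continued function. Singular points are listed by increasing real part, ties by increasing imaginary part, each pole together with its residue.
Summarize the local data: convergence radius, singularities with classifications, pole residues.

Radius of convergence at 0: 1.
At -5/4: a logarithmic branch point.
At 1: a pole of order 1; residue -661/90.

Denominator factor (n - 1): pole of order 1 at 1, modulus 1.
Branch term (-1/6)*log(1 - n/(-5/4)): its argument vanishes at n = -5/4, a logarithmic branch point, modulus 5/4.
The radius of convergence is the smallest modulus among the singular points: 1.
The branch term is analytic at 1 and contributes nothing to the residue; only the rational part matters.
At the order-1 pole 1 set g(n) = (n - (1))*(rational part) = -32*n**2/5 + 5*n/6 - 16/9.
Simple pole: residue = g(a) at a = 1, which is -661/90.
List the singular points by increasing real part (a conjugate pair: the negative imaginary part first).


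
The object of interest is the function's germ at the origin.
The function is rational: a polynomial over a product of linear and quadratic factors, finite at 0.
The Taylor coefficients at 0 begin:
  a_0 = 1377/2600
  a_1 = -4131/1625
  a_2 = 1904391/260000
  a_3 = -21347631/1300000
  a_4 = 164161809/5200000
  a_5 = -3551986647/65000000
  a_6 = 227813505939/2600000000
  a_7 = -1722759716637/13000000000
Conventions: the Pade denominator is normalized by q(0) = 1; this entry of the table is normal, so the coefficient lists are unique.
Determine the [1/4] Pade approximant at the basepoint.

The Pade approximant has numerator coefficients [1377/2600, -12393/122200]; denominator coefficients [1, 1083/235, 38967/4700, 8303/1175, 5967/2350].

Taylor coefficients needed (read off): a_0 = 1377/2600, a_1 = -4131/1625, a_2 = 1904391/260000, a_3 = -21347631/1300000, a_4 = 164161809/5200000, a_5 = -3551986647/65000000.
Write the denominator as Q(σ) = 1 + q1*σ + q2*σ^2 + q3*σ^3 + q4*σ^4. Requiring Q*f - P = O(σ^6) with deg P <= 1 kills the coefficients of σ^2..σ^5 in Q*f:
  σ^2: a_2 + q1*a_1 + q2*a_0 = 0, i.e. 1904391/260000 + (-4131/1625)*q1 + (1377/2600)*q2 = 0.
  σ^3: a_3 + q1*a_2 + q2*a_1 + q3*a_0 = 0, i.e. -21347631/1300000 + (1904391/260000)*q1 + (-4131/1625)*q2 + (1377/2600)*q3 = 0.
  σ^4: a_4 + q1*a_3 + q2*a_2 + q3*a_1 + q4*a_0 = 0, i.e. 164161809/5200000 + (-21347631/1300000)*q1 + (1904391/260000)*q2 + (-4131/1625)*q3 + (1377/2600)*q4 = 0.
  σ^5: a_5 + q1*a_4 + q2*a_3 + q3*a_2 + q4*a_1 = 0, i.e. -3551986647/65000000 + (164161809/5200000)*q1 + (-21347631/1300000)*q2 + (1904391/260000)*q3 + (-4131/1625)*q4 = 0.
Solving this linear system: q1 = 1083/235, q2 = 38967/4700, q3 = 8303/1175, q4 = 5967/2350.
The numerator is Q*f truncated at degree 1: P0 = a_0 = 1377/2600; P1 = a_1 + q1*a_0 = -12393/122200.


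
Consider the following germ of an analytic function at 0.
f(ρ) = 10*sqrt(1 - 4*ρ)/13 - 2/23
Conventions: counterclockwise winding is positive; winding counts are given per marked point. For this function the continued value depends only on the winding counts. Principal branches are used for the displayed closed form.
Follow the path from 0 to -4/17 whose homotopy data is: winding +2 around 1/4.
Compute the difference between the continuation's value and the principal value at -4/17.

The rational part is single-valued and drops out of the difference; each branch term changes only by its own monodromy.
(10/13)*sqrt(1 - ρ/(1/4)): winding +2 is even, the square root returns to the same sheet, contribution 0.
Summing the contributions at ρ = -4/17 gives 0.

Continued minus principal equals 0.


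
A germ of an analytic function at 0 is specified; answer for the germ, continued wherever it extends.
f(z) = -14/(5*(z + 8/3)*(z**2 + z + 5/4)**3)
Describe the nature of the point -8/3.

The denominator factor z + 8/3 vanishes at -8/3 and appears to the power 1; the numerator there equals -14/5, nonzero, and no other factor vanishes.
Hence a pole whose order is the multiplicity, 1.

The point is a pole of order 1.


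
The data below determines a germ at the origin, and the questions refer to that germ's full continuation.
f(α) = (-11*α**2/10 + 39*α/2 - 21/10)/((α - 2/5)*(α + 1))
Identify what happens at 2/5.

The point is a pole of order 1.

The denominator factor α - 2/5 vanishes at 2/5 and appears to the power 1; the numerator there equals 1381/250, nonzero, and no other factor vanishes.
Hence a pole whose order is the multiplicity, 1.


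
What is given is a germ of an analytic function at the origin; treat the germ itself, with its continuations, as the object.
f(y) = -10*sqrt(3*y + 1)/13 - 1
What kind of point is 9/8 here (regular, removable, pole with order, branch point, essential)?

The point is a regular point.

There is no denominator, hence no pole anywhere.
Branch term sqrt(1 - y/(-1/3)): argument at 9/8 is 35/8, nonzero, so 9/8 is not its branch point (a point on a principal cut is still regular for the continued germ).
So the germ continues analytically to 9/8.


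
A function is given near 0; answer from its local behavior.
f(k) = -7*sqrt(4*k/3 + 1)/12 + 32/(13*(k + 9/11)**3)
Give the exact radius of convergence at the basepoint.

The radius of convergence is 3/4.

Denominator factor (k + 9/11)^3: pole of order 3 at -9/11, modulus 9/11.
Branch term (-7/12)*sqrt(1 - k/(-3/4)): its argument vanishes at k = -3/4, a square-root branch point, modulus 3/4.
The radius of convergence is the smallest modulus among the singular points: 3/4.


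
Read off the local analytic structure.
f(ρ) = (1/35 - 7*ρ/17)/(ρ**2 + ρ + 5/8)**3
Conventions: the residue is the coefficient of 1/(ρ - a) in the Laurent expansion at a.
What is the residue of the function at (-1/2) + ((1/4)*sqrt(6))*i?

The factor ρ**2 + ρ + 5/8 splits as (ρ - a)(ρ - a') with a = (-1/2) + ((1/4)*sqrt(6))*i, a' = (-1/2) - ((1/4)*sqrt(6))*i. At the order-3 pole a set g(ρ) = (ρ - a)^3*f(ρ) = [1/35 - 7*ρ/17] / (ρ - a')^3.
Order-3 pole: residue = g''(a)/2; g''((-1/2) + ((1/4)*sqrt(6))*i) = -((248/595)*sqrt(6))*i, so the residue is -((124/595)*sqrt(6))*i.

The residue is -((124/595)*sqrt(6))*i.


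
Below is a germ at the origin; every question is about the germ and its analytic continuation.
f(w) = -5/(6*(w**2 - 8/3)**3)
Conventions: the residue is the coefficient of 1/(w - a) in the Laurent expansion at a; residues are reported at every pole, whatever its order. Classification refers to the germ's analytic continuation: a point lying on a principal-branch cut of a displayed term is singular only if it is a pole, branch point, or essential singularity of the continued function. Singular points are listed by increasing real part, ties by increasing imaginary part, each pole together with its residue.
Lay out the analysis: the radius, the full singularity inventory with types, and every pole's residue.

Denominator factor (w**2 - 8/3)^3: discriminant 32/3, real irrational roots (2/3)*sqrt(6) and -(2/3)*sqrt(6); poles of order 3, moduli (2/3)*sqrt(6) and (2/3)*sqrt(6).
The radius of convergence is the smallest modulus among the singular points: (2/3)*sqrt(6).
The factor w**2 - 8/3 splits as (w - a)(w - a') with a = -(2/3)*sqrt(6), a' = (2/3)*sqrt(6). At the order-3 pole a set g(w) = (w - a)^3*f(w) = [-5/6] / (w - a')^3.
Order-3 pole: residue = g''(a)/2; g''(-(2/3)*sqrt(6)) = (45/4096)*sqrt(6), so the residue is (45/8192)*sqrt(6).
The factor w**2 - 8/3 splits as (w - a)(w - a') with a = (2/3)*sqrt(6), a' = -(2/3)*sqrt(6). At the order-3 pole a set g(w) = (w - a)^3*f(w) = [-5/6] / (w - a')^3.
Order-3 pole: residue = g''(a)/2; g''((2/3)*sqrt(6)) = -(45/4096)*sqrt(6), so the residue is -(45/8192)*sqrt(6).
List the singular points by increasing real part (a conjugate pair: the negative imaginary part first).

Radius of convergence at 0: (2/3)*sqrt(6).
At -(2/3)*sqrt(6): a pole of order 3; residue (45/8192)*sqrt(6).
At (2/3)*sqrt(6): a pole of order 3; residue -(45/8192)*sqrt(6).


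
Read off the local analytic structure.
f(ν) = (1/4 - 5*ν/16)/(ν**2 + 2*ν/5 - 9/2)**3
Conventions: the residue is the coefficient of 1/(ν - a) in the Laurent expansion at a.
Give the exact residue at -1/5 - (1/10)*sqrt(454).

The residue is -(46875/748613312)*sqrt(454).

The factor ν**2 + 2*ν/5 - 9/2 splits as (ν - a)(ν - a') with a = -1/5 - (1/10)*sqrt(454), a' = -1/5 + (1/10)*sqrt(454). At the order-3 pole a set g(ν) = (ν - a)^3*f(ν) = [1/4 - 5*ν/16] / (ν - a')^3.
Order-3 pole: residue = g''(a)/2; g''(-1/5 - (1/10)*sqrt(454)) = -(46875/374306656)*sqrt(454), so the residue is -(46875/748613312)*sqrt(454).


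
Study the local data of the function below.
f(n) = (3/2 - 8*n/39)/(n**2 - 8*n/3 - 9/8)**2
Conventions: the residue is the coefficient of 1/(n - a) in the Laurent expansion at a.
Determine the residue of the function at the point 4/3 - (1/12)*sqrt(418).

The residue is (1722/567853)*sqrt(418).

The factor n**2 - 8*n/3 - 9/8 splits as (n - a)(n - a') with a = 4/3 - (1/12)*sqrt(418), a' = 4/3 + (1/12)*sqrt(418). At the order-2 pole a set g(n) = (n - a)^2*f(n) = [3/2 - 8*n/39] / (n - a')^2.
Order-2 pole: residue = g'(a); g'(4/3 - (1/12)*sqrt(418)) = (1722/567853)*sqrt(418), so the residue is (1722/567853)*sqrt(418).


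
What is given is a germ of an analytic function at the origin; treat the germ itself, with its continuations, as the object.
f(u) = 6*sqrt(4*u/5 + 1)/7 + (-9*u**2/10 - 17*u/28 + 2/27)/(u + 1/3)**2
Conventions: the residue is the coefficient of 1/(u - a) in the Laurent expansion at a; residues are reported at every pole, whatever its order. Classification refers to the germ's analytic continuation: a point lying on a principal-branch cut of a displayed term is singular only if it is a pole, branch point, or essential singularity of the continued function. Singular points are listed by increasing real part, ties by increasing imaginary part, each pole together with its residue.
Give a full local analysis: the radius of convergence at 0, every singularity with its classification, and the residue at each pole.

Radius of convergence at 0: 1/3.
At -5/4: an algebraic (square-root) branch point.
At -1/3: a pole of order 2; residue -1/140.

Denominator factor (u + 1/3)^2: pole of order 2 at -1/3, modulus 1/3.
Branch term (6/7)*sqrt(1 - u/(-5/4)): its argument vanishes at u = -5/4, a square-root branch point, modulus 5/4.
The radius of convergence is the smallest modulus among the singular points: 1/3.
The branch term is analytic at -1/3 and contributes nothing to the residue; only the rational part matters.
At the order-2 pole -1/3 set g(u) = (u - (-1/3))^2*(rational part) = -9*u**2/10 - 17*u/28 + 2/27.
Order-2 pole: residue = g'(a); g'(-1/3) = -1/140, so the residue is -1/140.
List the singular points by increasing real part (a conjugate pair: the negative imaginary part first).
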